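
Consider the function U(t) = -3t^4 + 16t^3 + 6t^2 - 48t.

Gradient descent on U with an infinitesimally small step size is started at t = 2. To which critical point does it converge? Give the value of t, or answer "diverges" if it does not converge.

1

U'(t) = -12(t - 4)(t - 1)(t + 1), so U'(2) = 72.
Gradient descent moves in the -U' direction, i.e. t is decreasing.
The nearest critical point in that direction is t = 1, where U'' = 72 > 0 (a local minimum). The iterate converges there.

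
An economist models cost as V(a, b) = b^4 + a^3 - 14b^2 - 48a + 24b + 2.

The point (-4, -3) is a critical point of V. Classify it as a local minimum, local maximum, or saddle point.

saddle point

The mixed partial ∂²V/∂a∂b is 0, so the Hessian at any point is diag(V_aa, V_bb) = diag(6a, 4(3b^2 - 7)).
At (-4, -3): H = diag(-24, 80).
The eigenvalues have opposite signs, so H is indefinite: a saddle point.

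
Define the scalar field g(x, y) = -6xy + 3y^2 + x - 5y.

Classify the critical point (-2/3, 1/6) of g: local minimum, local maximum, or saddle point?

saddle point

The Hessian of g is constant: H = [[0, -6], [-6, 6]].
det(H) = 0·6 − (-6)² = -36.
Since det(H) < 0, H is indefinite and the critical point is a saddle point.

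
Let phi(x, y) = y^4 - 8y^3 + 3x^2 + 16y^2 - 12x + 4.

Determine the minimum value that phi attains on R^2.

-8

phi(x,y) separates as P(x) + Q(y) + 4, so its minimum is min P + min Q + 4.
P'(x) = 6x - 12 vanishes at x ∈ {2}; Q'(y) = 4y(y - 4)(y - 2) vanishes at y ∈ {0, 2, 4}.
Local minima of P (where P''>0): P(2)=-12. Local minima of Q: Q(0)=0, Q(4)=0.
So the global minimum of phi is P(2) + Q(0) + 4 = -12 + 0 + 4 = -8, attained at (2, 0).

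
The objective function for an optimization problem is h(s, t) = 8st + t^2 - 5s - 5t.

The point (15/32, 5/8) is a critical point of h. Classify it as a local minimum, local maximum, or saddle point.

The Hessian of h is constant: H = [[0, 8], [8, 2]].
det(H) = 0·2 − 8² = -64.
Since det(H) < 0, H is indefinite and the critical point is a saddle point.

saddle point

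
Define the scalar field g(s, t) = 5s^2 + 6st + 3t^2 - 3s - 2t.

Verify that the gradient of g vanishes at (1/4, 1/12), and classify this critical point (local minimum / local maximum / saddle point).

∇g = (10s + 6t - 3, 6s + 6t - 2); substituting (1/4, 1/12) gives ∇g = (0, 0), so (1/4, 1/12) is indeed a critical point.
The Hessian of g is constant: H = [[10, 6], [6, 6]].
det(H) = 10·6 − 6² = 24.
det(H) > 0 and tr(H) = 16 > 0, so H is positive definite and the point is a local minimum.

local minimum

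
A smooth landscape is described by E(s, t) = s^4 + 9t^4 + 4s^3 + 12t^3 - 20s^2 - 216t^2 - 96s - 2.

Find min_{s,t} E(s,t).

-2201

E(s,t) separates as P(s) + Q(t) − 2, so its minimum is min P + min Q − 2.
P'(s) = 4(s - 3)(s + 2)(s + 4) vanishes at s ∈ {-4, -2, 3}; Q'(t) = 36t(t - 3)(t + 4) vanishes at t ∈ {-4, 0, 3}.
Local minima of P (where P''>0): P(-4)=64, P(3)=-279. Local minima of Q: Q(-4)=-1920, Q(3)=-891.
So the global minimum of E is P(3) + Q(-4) − 2 = -279 − 1920 − 2 = -2201, attained at (3, -4).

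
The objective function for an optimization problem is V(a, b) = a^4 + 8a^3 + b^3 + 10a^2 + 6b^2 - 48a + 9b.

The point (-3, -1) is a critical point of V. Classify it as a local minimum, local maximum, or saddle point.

The mixed partial ∂²V/∂a∂b is 0, so the Hessian at any point is diag(V_aa, V_bb) = diag(4(3a^2 + 12a + 5), 6(b + 2)).
At (-3, -1): H = diag(-16, 6).
The eigenvalues have opposite signs, so H is indefinite: a saddle point.

saddle point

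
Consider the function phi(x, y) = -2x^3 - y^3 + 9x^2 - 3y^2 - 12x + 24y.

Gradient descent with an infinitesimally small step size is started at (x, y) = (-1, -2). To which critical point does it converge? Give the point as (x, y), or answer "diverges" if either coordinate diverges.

(1, -4)

phi is separable, so gradient descent decouples: x follows -∂phi/∂x, y follows -∂phi/∂y.
∂phi/∂x = -6(x - 2)(x - 1); at x=-1 this is -36, so x increases.
∂phi/∂y = -3(y - 2)(y + 4); at y=-2 this is 24, so y decreases.
x converges to its nearest critical value 1 (a local min of the x-part); y converges to -4. The iterate converges to (1, -4).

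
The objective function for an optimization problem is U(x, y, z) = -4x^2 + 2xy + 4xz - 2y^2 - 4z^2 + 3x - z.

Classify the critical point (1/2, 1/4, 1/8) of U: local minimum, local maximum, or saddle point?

local maximum

The Hessian is constant: H = [[-8, 2, 4], [2, -4, 0], [4, 0, -8]].
Leading principal minors: Δ₁ = -8, Δ₂ = 28, Δ₃ = -160.
The minors alternate sign starting negative (−, +, −), so H is negative definite: a local maximum.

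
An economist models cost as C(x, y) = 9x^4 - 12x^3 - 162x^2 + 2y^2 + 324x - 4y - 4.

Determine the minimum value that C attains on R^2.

C(x,y) separates as P(x) + Q(y) − 4, so its minimum is min P + min Q − 4.
P'(x) = 36(x - 3)(x - 1)(x + 3) vanishes at x ∈ {-3, 1, 3}; Q'(y) = 4y - 4 vanishes at y ∈ {1}.
Local minima of P (where P''>0): P(-3)=-1377, P(3)=-81. Local minima of Q: Q(1)=-2.
So the global minimum of C is P(-3) + Q(1) − 4 = -1377 − 2 − 4 = -1383, attained at (-3, 1).

-1383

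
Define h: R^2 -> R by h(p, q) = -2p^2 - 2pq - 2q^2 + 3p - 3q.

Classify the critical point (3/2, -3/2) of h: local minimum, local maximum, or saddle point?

The Hessian of h is constant: H = [[-4, -2], [-2, -4]].
det(H) = (-4)·(-4) − (-2)² = 12.
det(H) > 0 and tr(H) = -8 < 0, so H is negative definite and the point is a local maximum.

local maximum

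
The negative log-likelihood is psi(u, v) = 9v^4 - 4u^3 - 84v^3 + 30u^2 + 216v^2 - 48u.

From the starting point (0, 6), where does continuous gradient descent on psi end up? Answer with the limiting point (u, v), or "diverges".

(1, 4)

psi is separable, so gradient descent decouples: u follows -∂psi/∂u, v follows -∂psi/∂v.
∂psi/∂u = -12(u - 4)(u - 1); at u=0 this is -48, so u increases.
∂psi/∂v = 36v(v - 4)(v - 3); at v=6 this is 1296, so v decreases.
u converges to its nearest critical value 1 (a local min of the u-part); v converges to 4. The iterate converges to (1, 4).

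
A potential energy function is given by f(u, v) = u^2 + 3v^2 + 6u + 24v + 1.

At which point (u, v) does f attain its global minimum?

(-3, -4)

f(u,v) separates as P(u) + Q(v) + 1, so its minimum is min P + min Q + 1.
P'(u) = 2u + 6 vanishes at u ∈ {-3}; Q'(v) = 6v + 24 vanishes at v ∈ {-4}.
Local minima of P (where P''>0): P(-3)=-9. Local minima of Q: Q(-4)=-48.
So the global minimum of f is P(-3) + Q(-4) + 1 = -9 − 48 + 1 = -56, attained at (-3, -4).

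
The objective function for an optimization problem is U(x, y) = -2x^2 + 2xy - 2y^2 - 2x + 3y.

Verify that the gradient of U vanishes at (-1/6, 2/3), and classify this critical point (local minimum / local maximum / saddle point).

local maximum

∇U = (-4x + 2y - 2, 2x - 4y + 3); substituting (-1/6, 2/3) gives ∇U = (0, 0), so (-1/6, 2/3) is indeed a critical point.
The Hessian of U is constant: H = [[-4, 2], [2, -4]].
det(H) = (-4)·(-4) − 2² = 12.
det(H) > 0 and tr(H) = -8 < 0, so H is negative definite and the point is a local maximum.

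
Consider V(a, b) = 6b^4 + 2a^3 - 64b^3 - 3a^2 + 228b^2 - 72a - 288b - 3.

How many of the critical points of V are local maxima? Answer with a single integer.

V separates as a function of a plus a function of b, so ∇V=0 decouples.
∂V/∂a = 6(a - 4)(a + 3) = 0 at a ∈ {-3, 4}; ∂V/∂b = 24(b - 4)(b - 3)(b - 1) = 0 at b ∈ {1, 3, 4}.
The Hessian is diagonal: diag(V_aa, V_bb). Second derivatives: V_aa(-3)=-42, V_aa(4)=42; V_bb(1)=144, V_bb(3)=-48, V_bb(4)=72.
Local maxima occur where both diagonal entries negative: (-3, 3). Count: 1.

1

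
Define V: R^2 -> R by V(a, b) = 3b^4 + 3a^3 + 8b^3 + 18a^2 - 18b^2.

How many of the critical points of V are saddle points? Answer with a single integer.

V separates as a function of a plus a function of b, so ∇V=0 decouples.
∂V/∂a = 9a(a + 4) = 0 at a ∈ {-4, 0}; ∂V/∂b = 12b(b - 1)(b + 3) = 0 at b ∈ {-3, 0, 1}.
The Hessian is diagonal: diag(V_aa, V_bb). Second derivatives: V_aa(-4)=-36, V_aa(0)=36; V_bb(-3)=144, V_bb(0)=-36, V_bb(1)=48.
Saddle points occur where the two diagonal entries have opposite signs: (-4, -3), (-4, 1), (0, 0). Count: 3.

3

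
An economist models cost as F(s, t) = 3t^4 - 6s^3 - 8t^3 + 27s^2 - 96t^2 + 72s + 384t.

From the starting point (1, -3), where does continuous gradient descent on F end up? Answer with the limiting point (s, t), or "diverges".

F is separable, so gradient descent decouples: s follows -∂F/∂s, t follows -∂F/∂t.
∂F/∂s = -18(s - 4)(s + 1); at s=1 this is 108, so s decreases.
∂F/∂t = 12(t - 4)(t - 2)(t + 4); at t=-3 this is 420, so t decreases.
s converges to its nearest critical value -1 (a local min of the s-part); t converges to -4. The iterate converges to (-1, -4).

(-1, -4)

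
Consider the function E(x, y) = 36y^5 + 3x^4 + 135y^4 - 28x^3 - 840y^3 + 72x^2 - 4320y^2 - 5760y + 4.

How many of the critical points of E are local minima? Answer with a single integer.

4

E separates as a function of x plus a function of y, so ∇E=0 decouples.
∂E/∂x = 12x(x - 4)(x - 3) = 0 at x ∈ {0, 3, 4}; ∂E/∂y = 180(y - 4)(y + 1)(y + 2)(y + 4) = 0 at y ∈ {-4, -2, -1, 4}.
The Hessian is diagonal: diag(E_xx, E_yy). Second derivatives: E_xx(0)=144, E_xx(3)=-36, E_xx(4)=48; E_yy(-4)=-8640, E_yy(-2)=2160, E_yy(-1)=-2700, E_yy(4)=43200.
Local minima occur where both diagonal entries positive: (0, -2), (0, 4), (4, -2), (4, 4). Count: 4.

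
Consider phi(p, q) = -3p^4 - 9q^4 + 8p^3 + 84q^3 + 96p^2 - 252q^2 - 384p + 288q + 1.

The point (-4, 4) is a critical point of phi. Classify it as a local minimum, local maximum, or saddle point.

local maximum

The mixed partial ∂²phi/∂p∂q is 0, so the Hessian at any point is diag(phi_pp, phi_qq) = diag(12(-3p^2 + 4p + 16), 36(-3q^2 + 14q - 14)).
At (-4, 4): H = diag(-576, -216).
Both eigenvalues are negative, so H is negative definite: a local maximum.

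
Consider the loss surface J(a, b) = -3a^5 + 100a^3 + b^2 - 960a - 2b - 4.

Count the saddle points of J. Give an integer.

2

J separates as a function of a plus a function of b, so ∇J=0 decouples.
∂J/∂a = -15(a - 4)(a - 2)(a + 2)(a + 4) = 0 at a ∈ {-4, -2, 2, 4}; ∂J/∂b = 2(b - 1) = 0 at b ∈ {1}.
The Hessian is diagonal: diag(J_aa, J_bb). Second derivatives: J_aa(-4)=1440, J_aa(-2)=-720, J_aa(2)=720, J_aa(4)=-1440; J_bb(1)=2.
Saddle points occur where the two diagonal entries have opposite signs: (-2, 1), (4, 1). Count: 2.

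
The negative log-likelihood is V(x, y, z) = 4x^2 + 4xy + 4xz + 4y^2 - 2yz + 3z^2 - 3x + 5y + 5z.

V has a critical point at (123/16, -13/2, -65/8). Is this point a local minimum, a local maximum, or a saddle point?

local minimum

The Hessian is constant: H = [[8, 4, 4], [4, 8, -2], [4, -2, 6]].
Leading principal minors: Δ₁ = 8, Δ₂ = 48, Δ₃ = 64.
All leading minors are positive, so H is positive definite: a local minimum.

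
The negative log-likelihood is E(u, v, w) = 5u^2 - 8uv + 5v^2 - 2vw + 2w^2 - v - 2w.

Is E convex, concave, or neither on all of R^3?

convex

E is quadratic, so its Hessian is the constant matrix H = [[10, -8, 0], [-8, 10, -2], [0, -2, 4]].
Leading principal minors: 10, 36, 104.
All positive ⇒ H ≻ 0 ⇒ convex.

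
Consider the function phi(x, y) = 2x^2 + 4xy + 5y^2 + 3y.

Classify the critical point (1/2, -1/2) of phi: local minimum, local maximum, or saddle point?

The Hessian of phi is constant: H = [[4, 4], [4, 10]].
det(H) = 4·10 − 4² = 24.
det(H) > 0 and tr(H) = 14 > 0, so H is positive definite and the point is a local minimum.

local minimum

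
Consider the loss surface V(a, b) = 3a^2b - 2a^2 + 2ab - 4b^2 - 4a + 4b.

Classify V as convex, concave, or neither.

The term 3a^2b is cubic, so the Hessian is not constant.
∂²V/∂a² = 6b - 4, which takes both signs as b varies (negative for sufficiently negative b). A diagonal entry of the Hessian changing sign means the Hessian is neither positive- nor negative-semidefinite on all of R^2.

neither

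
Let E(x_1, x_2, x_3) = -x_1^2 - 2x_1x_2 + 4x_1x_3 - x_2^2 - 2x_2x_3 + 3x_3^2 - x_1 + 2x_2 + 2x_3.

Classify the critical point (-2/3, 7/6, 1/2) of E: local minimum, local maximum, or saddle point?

The Hessian is constant: H = [[-2, -2, 4], [-2, -2, -2], [4, -2, 6]].
Leading principal minors: Δ₁ = -2, Δ₂ = 0, Δ₃ = 72.
The minors fit neither the all-positive nor the alternating-sign pattern, so H is indefinite: a saddle point.

saddle point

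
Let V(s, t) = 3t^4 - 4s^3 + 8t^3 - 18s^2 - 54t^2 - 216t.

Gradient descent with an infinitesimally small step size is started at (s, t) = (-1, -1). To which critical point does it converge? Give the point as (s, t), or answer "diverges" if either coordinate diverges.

(-3, 3)

V is separable, so gradient descent decouples: s follows -∂V/∂s, t follows -∂V/∂t.
∂V/∂s = -12s(s + 3); at s=-1 this is 24, so s decreases.
∂V/∂t = 12(t - 3)(t + 2)(t + 3); at t=-1 this is -96, so t increases.
s converges to its nearest critical value -3 (a local min of the s-part); t converges to 3. The iterate converges to (-3, 3).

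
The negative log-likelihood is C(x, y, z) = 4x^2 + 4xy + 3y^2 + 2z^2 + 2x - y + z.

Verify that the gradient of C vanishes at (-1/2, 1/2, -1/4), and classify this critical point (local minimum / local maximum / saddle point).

local minimum

∇C = (8x + 4y + 2, 4x + 6y - 1, 4z + 1); substituting (-1/2, 1/2, -1/4) gives ∇C = (0, 0, 0), so (-1/2, 1/2, -1/4) is indeed a critical point.
The Hessian is constant: H = [[8, 4, 0], [4, 6, 0], [0, 0, 4]].
Leading principal minors: Δ₁ = 8, Δ₂ = 32, Δ₃ = 128.
All leading minors are positive, so H is positive definite: a local minimum.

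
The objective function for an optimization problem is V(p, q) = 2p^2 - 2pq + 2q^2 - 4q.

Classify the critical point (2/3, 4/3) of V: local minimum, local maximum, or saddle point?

local minimum

The Hessian of V is constant: H = [[4, -2], [-2, 4]].
det(H) = 4·4 − (-2)² = 12.
det(H) > 0 and tr(H) = 8 > 0, so H is positive definite and the point is a local minimum.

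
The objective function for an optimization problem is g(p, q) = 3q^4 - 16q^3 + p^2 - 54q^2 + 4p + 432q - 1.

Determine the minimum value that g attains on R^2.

g(p,q) separates as A(p) + B(q) − 1, so its minimum is min A + min B − 1.
A'(p) = 2p + 4 vanishes at p ∈ {-2}; B'(q) = 12(q - 4)(q - 3)(q + 3) vanishes at q ∈ {-3, 3, 4}.
Local minima of A (where A''>0): A(-2)=-4. Local minima of B: B(-3)=-1107, B(4)=608.
So the global minimum of g is A(-2) + B(-3) − 1 = -4 − 1107 − 1 = -1112, attained at (-2, -3).

-1112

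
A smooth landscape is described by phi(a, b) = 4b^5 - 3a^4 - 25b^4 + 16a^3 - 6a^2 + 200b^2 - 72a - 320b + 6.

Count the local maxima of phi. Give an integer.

phi separates as a function of a plus a function of b, so ∇phi=0 decouples.
∂phi/∂a = -12(a - 3)(a - 2)(a + 1) = 0 at a ∈ {-1, 2, 3}; ∂phi/∂b = 20(b - 4)(b - 2)(b - 1)(b + 2) = 0 at b ∈ {-2, 1, 2, 4}.
The Hessian is diagonal: diag(phi_aa, phi_bb). Second derivatives: phi_aa(-1)=-144, phi_aa(2)=36, phi_aa(3)=-48; phi_bb(-2)=-1440, phi_bb(1)=180, phi_bb(2)=-160, phi_bb(4)=720.
Local maxima occur where both diagonal entries negative: (-1, -2), (-1, 2), (3, -2), (3, 2). Count: 4.

4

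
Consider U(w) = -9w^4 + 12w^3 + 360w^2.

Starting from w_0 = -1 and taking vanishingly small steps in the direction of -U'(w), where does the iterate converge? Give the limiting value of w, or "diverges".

U'(w) = -36w(w - 5)(w + 4), so U'(-1) = -648.
Gradient descent moves in the -U' direction, i.e. w is increasing.
The nearest critical point in that direction is w = 0, where U'' = 720 > 0 (a local minimum). The iterate converges there.

0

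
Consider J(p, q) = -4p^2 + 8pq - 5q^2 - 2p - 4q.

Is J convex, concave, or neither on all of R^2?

J is quadratic, so its Hessian is the constant matrix H = [[-8, 8], [8, -10]].
det(H) = 16, tr(H) = -18.
det(H) > 0 and tr(H) < 0, so H is negative definite everywhere: concave.

concave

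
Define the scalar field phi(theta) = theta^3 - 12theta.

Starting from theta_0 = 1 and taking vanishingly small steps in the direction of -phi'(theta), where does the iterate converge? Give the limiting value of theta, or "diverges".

phi'(theta) = 3(theta - 2)(theta + 2), so phi'(1) = -9.
Gradient descent moves in the -phi' direction, i.e. theta is increasing.
The nearest critical point in that direction is theta = 2, where phi'' = 12 > 0 (a local minimum). The iterate converges there.

2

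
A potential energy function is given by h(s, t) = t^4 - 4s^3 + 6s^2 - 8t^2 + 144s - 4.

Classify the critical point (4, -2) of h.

saddle point

The mixed partial ∂²h/∂s∂t is 0, so the Hessian at any point is diag(h_ss, h_tt) = diag(12(-2s + 1), 4(3t^2 - 4)).
At (4, -2): H = diag(-84, 32).
The eigenvalues have opposite signs, so H is indefinite: a saddle point.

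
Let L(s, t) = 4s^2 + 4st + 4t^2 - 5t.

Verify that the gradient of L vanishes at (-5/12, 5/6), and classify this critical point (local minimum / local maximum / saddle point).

local minimum

∇L = (8s + 4t, 4s + 8t - 5); substituting (-5/12, 5/6) gives ∇L = (0, 0), so (-5/12, 5/6) is indeed a critical point.
The Hessian of L is constant: H = [[8, 4], [4, 8]].
det(H) = 8·8 − 4² = 48.
det(H) > 0 and tr(H) = 16 > 0, so H is positive definite and the point is a local minimum.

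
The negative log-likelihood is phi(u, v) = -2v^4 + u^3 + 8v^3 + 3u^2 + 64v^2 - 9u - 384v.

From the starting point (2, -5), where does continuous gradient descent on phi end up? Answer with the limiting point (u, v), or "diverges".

diverges

phi is separable, so gradient descent decouples: u follows -∂phi/∂u, v follows -∂phi/∂v.
∂phi/∂u = 3(u - 1)(u + 3); at u=2 this is 15, so u decreases.
∂phi/∂v = -8(v - 4)(v - 3)(v + 4); at v=-5 this is 576, so v decreases.
The v-coordinate has no critical point in that direction and runs off to infinity.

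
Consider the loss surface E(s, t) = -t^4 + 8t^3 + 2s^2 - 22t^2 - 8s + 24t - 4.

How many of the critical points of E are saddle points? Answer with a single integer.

E separates as a function of s plus a function of t, so ∇E=0 decouples.
∂E/∂s = 4(s - 2) = 0 at s ∈ {2}; ∂E/∂t = -4(t - 3)(t - 2)(t - 1) = 0 at t ∈ {1, 2, 3}.
The Hessian is diagonal: diag(E_ss, E_tt). Second derivatives: E_ss(2)=4; E_tt(1)=-8, E_tt(2)=4, E_tt(3)=-8.
Saddle points occur where the two diagonal entries have opposite signs: (2, 1), (2, 3). Count: 2.

2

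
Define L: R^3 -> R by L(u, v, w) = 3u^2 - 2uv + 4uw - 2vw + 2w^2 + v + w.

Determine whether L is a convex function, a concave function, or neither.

neither

L is quadratic, so its Hessian is the constant matrix H = [[6, -2, 4], [-2, 0, -2], [4, -2, 4]].
Leading principal minors: 6, -4, -8.
Neither pattern holds ⇒ H is indefinite ⇒ neither convex nor concave.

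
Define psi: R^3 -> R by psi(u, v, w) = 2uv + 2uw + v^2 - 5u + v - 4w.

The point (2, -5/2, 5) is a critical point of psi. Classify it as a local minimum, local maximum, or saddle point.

The Hessian is constant: H = [[0, 2, 2], [2, 2, 0], [2, 0, 0]].
Leading principal minors: Δ₁ = 0, Δ₂ = -4, Δ₃ = -8.
The minors fit neither the all-positive nor the alternating-sign pattern, so H is indefinite: a saddle point.

saddle point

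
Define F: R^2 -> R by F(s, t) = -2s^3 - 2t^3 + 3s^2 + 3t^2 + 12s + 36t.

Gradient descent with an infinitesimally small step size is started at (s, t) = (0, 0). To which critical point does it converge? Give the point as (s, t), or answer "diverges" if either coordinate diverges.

F is separable, so gradient descent decouples: s follows -∂F/∂s, t follows -∂F/∂t.
∂F/∂s = -6(s - 2)(s + 1); at s=0 this is 12, so s decreases.
∂F/∂t = -6(t - 3)(t + 2); at t=0 this is 36, so t decreases.
s converges to its nearest critical value -1 (a local min of the s-part); t converges to -2. The iterate converges to (-1, -2).

(-1, -2)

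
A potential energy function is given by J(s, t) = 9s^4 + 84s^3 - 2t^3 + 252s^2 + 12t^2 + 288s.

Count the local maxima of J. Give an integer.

J separates as a function of s plus a function of t, so ∇J=0 decouples.
∂J/∂s = 36(s + 1)(s + 2)(s + 4) = 0 at s ∈ {-4, -2, -1}; ∂J/∂t = -6t(t - 4) = 0 at t ∈ {0, 4}.
The Hessian is diagonal: diag(J_ss, J_tt). Second derivatives: J_ss(-4)=216, J_ss(-2)=-72, J_ss(-1)=108; J_tt(0)=24, J_tt(4)=-24.
Local maxima occur where both diagonal entries negative: (-2, 4). Count: 1.

1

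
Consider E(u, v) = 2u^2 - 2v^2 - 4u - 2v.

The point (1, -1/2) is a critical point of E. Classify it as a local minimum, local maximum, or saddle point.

The Hessian of E is constant: H = [[4, 0], [0, -4]].
det(H) = 4·(-4) − 0² = -16.
Since det(H) < 0, H is indefinite and the critical point is a saddle point.

saddle point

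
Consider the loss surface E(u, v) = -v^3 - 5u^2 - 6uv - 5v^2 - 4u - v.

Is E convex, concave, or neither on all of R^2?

neither

The term -v^3 is cubic, so the Hessian is not constant.
∂²E/∂v² = -6v - 10, which takes both signs as v varies (negative for sufficiently large v). A diagonal entry of the Hessian changing sign means the Hessian is neither positive- nor negative-semidefinite on all of R^2.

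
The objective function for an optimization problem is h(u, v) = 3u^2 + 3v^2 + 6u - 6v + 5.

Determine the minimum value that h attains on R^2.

-1

h(u,v) separates as P(u) + Q(v) + 5, so its minimum is min P + min Q + 5.
P'(u) = 6u + 6 vanishes at u ∈ {-1}; Q'(v) = 6v - 6 vanishes at v ∈ {1}.
Local minima of P (where P''>0): P(-1)=-3. Local minima of Q: Q(1)=-3.
So the global minimum of h is P(-1) + Q(1) + 5 = -3 − 3 + 5 = -1, attained at (-1, 1).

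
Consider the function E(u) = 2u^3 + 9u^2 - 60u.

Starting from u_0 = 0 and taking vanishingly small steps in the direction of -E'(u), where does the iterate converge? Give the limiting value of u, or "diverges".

2

E'(u) = 6(u - 2)(u + 5), so E'(0) = -60.
Gradient descent moves in the -E' direction, i.e. u is increasing.
The nearest critical point in that direction is u = 2, where E'' = 42 > 0 (a local minimum). The iterate converges there.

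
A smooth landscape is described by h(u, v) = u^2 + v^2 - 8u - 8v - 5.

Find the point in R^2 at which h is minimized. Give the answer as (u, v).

(4, 4)

h(u,v) separates as P(u) + Q(v) − 5, so its minimum is min P + min Q − 5.
P'(u) = 2u - 8 vanishes at u ∈ {4}; Q'(v) = 2v - 8 vanishes at v ∈ {4}.
Local minima of P (where P''>0): P(4)=-16. Local minima of Q: Q(4)=-16.
So the global minimum of h is P(4) + Q(4) − 5 = -16 − 16 − 5 = -37, attained at (4, 4).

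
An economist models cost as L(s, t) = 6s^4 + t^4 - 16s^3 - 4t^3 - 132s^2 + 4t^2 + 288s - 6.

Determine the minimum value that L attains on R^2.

-1140

L(s,t) separates as P(s) + Q(t) − 6, so its minimum is min P + min Q − 6.
P'(s) = 24(s - 4)(s - 1)(s + 3) vanishes at s ∈ {-3, 1, 4}; Q'(t) = 4t(t - 2)(t - 1) vanishes at t ∈ {0, 1, 2}.
Local minima of P (where P''>0): P(-3)=-1134, P(4)=-448. Local minima of Q: Q(0)=0, Q(2)=0.
So the global minimum of L is P(-3) + Q(0) − 6 = -1134 + 0 − 6 = -1140, attained at (-3, 0).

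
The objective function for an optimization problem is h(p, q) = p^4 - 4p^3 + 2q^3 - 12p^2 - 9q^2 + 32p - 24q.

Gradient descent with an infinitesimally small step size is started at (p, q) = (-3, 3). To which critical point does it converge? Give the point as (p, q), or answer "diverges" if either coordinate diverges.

(-2, 4)

h is separable, so gradient descent decouples: p follows -∂h/∂p, q follows -∂h/∂q.
∂h/∂p = 4(p - 4)(p - 1)(p + 2); at p=-3 this is -112, so p increases.
∂h/∂q = 6(q - 4)(q + 1); at q=3 this is -24, so q increases.
p converges to its nearest critical value -2 (a local min of the p-part); q converges to 4. The iterate converges to (-2, 4).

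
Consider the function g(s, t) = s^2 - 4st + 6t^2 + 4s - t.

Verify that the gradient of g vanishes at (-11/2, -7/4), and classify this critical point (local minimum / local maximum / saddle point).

∇g = (2s - 4t + 4, -4s + 12t - 1); substituting (-11/2, -7/4) gives ∇g = (0, 0), so (-11/2, -7/4) is indeed a critical point.
The Hessian of g is constant: H = [[2, -4], [-4, 12]].
det(H) = 2·12 − (-4)² = 8.
det(H) > 0 and tr(H) = 14 > 0, so H is positive definite and the point is a local minimum.

local minimum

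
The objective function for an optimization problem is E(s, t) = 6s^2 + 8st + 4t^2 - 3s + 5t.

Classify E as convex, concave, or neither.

E is quadratic, so its Hessian is the constant matrix H = [[12, 8], [8, 8]].
det(H) = 32, tr(H) = 20.
det(H) > 0 and tr(H) > 0, so H is positive definite everywhere: convex.

convex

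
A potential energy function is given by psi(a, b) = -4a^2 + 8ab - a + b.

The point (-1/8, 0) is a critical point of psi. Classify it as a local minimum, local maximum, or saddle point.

The Hessian of psi is constant: H = [[-8, 8], [8, 0]].
det(H) = (-8)·0 − 8² = -64.
Since det(H) < 0, H is indefinite and the critical point is a saddle point.

saddle point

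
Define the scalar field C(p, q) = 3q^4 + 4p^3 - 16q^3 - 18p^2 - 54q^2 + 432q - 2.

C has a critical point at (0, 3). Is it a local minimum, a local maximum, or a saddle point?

local maximum

The mixed partial ∂²C/∂p∂q is 0, so the Hessian at any point is diag(C_pp, C_qq) = diag(12(2p - 3), 12(3q^2 - 8q - 9)).
At (0, 3): H = diag(-36, -72).
Both eigenvalues are negative, so H is negative definite: a local maximum.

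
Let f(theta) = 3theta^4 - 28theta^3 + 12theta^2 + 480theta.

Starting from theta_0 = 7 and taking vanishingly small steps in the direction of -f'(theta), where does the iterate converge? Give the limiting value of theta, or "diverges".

f'(theta) = 12(theta - 5)(theta - 4)(theta + 2), so f'(7) = 648.
Gradient descent moves in the -f' direction, i.e. theta is decreasing.
The nearest critical point in that direction is theta = 5, where f'' = 84 > 0 (a local minimum). The iterate converges there.

5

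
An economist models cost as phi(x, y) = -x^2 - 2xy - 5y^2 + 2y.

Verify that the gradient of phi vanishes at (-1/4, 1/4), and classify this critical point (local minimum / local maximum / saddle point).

local maximum

∇phi = (-2x - 2y, -2x - 10y + 2); substituting (-1/4, 1/4) gives ∇phi = (0, 0), so (-1/4, 1/4) is indeed a critical point.
The Hessian of phi is constant: H = [[-2, -2], [-2, -10]].
det(H) = (-2)·(-10) − (-2)² = 16.
det(H) > 0 and tr(H) = -12 < 0, so H is negative definite and the point is a local maximum.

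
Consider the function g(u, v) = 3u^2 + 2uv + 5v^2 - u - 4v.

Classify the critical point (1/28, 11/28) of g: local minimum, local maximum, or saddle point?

The Hessian of g is constant: H = [[6, 2], [2, 10]].
det(H) = 6·10 − 2² = 56.
det(H) > 0 and tr(H) = 16 > 0, so H is positive definite and the point is a local minimum.

local minimum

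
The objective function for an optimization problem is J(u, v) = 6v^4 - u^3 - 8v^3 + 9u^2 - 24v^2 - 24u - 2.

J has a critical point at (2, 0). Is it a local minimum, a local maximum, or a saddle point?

saddle point

The mixed partial ∂²J/∂u∂v is 0, so the Hessian at any point is diag(J_uu, J_vv) = diag(6(-u + 3), 24(3v^2 - 2v - 2)).
At (2, 0): H = diag(6, -48).
The eigenvalues have opposite signs, so H is indefinite: a saddle point.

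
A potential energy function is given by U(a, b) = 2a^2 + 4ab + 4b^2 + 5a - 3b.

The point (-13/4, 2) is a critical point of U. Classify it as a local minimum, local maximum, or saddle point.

local minimum

The Hessian of U is constant: H = [[4, 4], [4, 8]].
det(H) = 4·8 − 4² = 16.
det(H) > 0 and tr(H) = 12 > 0, so H is positive definite and the point is a local minimum.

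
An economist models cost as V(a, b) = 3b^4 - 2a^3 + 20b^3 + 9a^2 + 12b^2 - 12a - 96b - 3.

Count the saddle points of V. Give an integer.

3

V separates as a function of a plus a function of b, so ∇V=0 decouples.
∂V/∂a = -6(a - 2)(a - 1) = 0 at a ∈ {1, 2}; ∂V/∂b = 12(b - 1)(b + 2)(b + 4) = 0 at b ∈ {-4, -2, 1}.
The Hessian is diagonal: diag(V_aa, V_bb). Second derivatives: V_aa(1)=6, V_aa(2)=-6; V_bb(-4)=120, V_bb(-2)=-72, V_bb(1)=180.
Saddle points occur where the two diagonal entries have opposite signs: (1, -2), (2, -4), (2, 1). Count: 3.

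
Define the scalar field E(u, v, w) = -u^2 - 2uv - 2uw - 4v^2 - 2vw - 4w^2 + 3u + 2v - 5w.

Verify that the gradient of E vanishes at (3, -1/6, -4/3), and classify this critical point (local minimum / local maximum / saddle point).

∇E = (-2u - 2v - 2w + 3, -2u - 8v - 2w + 2, -2u - 2v - 8w - 5); substituting (3, -1/6, -4/3) gives ∇E = (0, 0, 0), so (3, -1/6, -4/3) is indeed a critical point.
The Hessian is constant: H = [[-2, -2, -2], [-2, -8, -2], [-2, -2, -8]].
Leading principal minors: Δ₁ = -2, Δ₂ = 12, Δ₃ = -72.
The minors alternate sign starting negative (−, +, −), so H is negative definite: a local maximum.

local maximum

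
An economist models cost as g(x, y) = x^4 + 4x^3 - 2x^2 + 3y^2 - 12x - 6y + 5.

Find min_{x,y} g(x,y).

g(x,y) separates as P(x) + Q(y) + 5, so its minimum is min P + min Q + 5.
P'(x) = 4(x - 1)(x + 1)(x + 3) vanishes at x ∈ {-3, -1, 1}; Q'(y) = 6y - 6 vanishes at y ∈ {1}.
Local minima of P (where P''>0): P(-3)=-9, P(1)=-9. Local minima of Q: Q(1)=-3.
So the global minimum of g is P(-3) + Q(1) + 5 = -9 − 3 + 5 = -7, attained at (-3, 1).

-7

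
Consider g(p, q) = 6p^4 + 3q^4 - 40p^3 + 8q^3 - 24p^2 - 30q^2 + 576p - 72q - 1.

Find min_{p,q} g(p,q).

g(p,q) separates as A(p) + B(q) − 1, so its minimum is min A + min B − 1.
A'(p) = 24(p - 4)(p - 3)(p + 2) vanishes at p ∈ {-2, 3, 4}; B'(q) = 12(q - 2)(q + 1)(q + 3) vanishes at q ∈ {-3, -1, 2}.
Local minima of A (where A''>0): A(-2)=-832, A(4)=896. Local minima of B: B(-3)=-27, B(2)=-152.
So the global minimum of g is A(-2) + B(2) − 1 = -832 − 152 − 1 = -985, attained at (-2, 2).

-985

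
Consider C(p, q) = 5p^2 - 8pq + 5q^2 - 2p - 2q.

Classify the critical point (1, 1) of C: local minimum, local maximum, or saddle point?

local minimum

The Hessian of C is constant: H = [[10, -8], [-8, 10]].
det(H) = 10·10 − (-8)² = 36.
det(H) > 0 and tr(H) = 20 > 0, so H is positive definite and the point is a local minimum.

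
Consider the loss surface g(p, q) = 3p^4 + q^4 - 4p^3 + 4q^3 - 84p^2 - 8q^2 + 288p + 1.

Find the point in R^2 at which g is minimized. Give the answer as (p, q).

g(p,q) separates as A(p) + B(q) + 1, so its minimum is min A + min B + 1.
A'(p) = 12(p - 3)(p - 2)(p + 4) vanishes at p ∈ {-4, 2, 3}; B'(q) = 4q(q - 1)(q + 4) vanishes at q ∈ {-4, 0, 1}.
Local minima of A (where A''>0): A(-4)=-1472, A(3)=243. Local minima of B: B(-4)=-128, B(1)=-3.
So the global minimum of g is A(-4) + B(-4) + 1 = -1472 − 128 + 1 = -1599, attained at (-4, -4).

(-4, -4)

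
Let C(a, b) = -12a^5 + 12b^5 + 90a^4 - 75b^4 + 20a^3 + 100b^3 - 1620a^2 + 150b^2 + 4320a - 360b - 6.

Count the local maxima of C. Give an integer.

4

C separates as a function of a plus a function of b, so ∇C=0 decouples.
∂C/∂a = -60(a - 4)(a - 3)(a - 2)(a + 3) = 0 at a ∈ {-3, 2, 3, 4}; ∂C/∂b = 60(b - 3)(b - 2)(b - 1)(b + 1) = 0 at b ∈ {-1, 1, 2, 3}.
The Hessian is diagonal: diag(C_aa, C_bb). Second derivatives: C_aa(-3)=12600, C_aa(2)=-600, C_aa(3)=360, C_aa(4)=-840; C_bb(-1)=-1440, C_bb(1)=240, C_bb(2)=-180, C_bb(3)=480.
Local maxima occur where both diagonal entries negative: (2, -1), (2, 2), (4, -1), (4, 2). Count: 4.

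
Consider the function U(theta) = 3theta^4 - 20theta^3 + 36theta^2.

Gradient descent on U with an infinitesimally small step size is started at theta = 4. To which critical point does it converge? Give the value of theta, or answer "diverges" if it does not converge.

3

U'(theta) = 12theta(theta - 3)(theta - 2), so U'(4) = 96.
Gradient descent moves in the -U' direction, i.e. theta is decreasing.
The nearest critical point in that direction is theta = 3, where U'' = 36 > 0 (a local minimum). The iterate converges there.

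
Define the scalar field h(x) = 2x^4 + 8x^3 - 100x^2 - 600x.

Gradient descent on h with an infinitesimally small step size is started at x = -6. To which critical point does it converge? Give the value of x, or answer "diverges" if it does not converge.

-5

h'(x) = 8(x - 5)(x + 3)(x + 5), so h'(-6) = -264.
Gradient descent moves in the -h' direction, i.e. x is increasing.
The nearest critical point in that direction is x = -5, where h'' = 160 > 0 (a local minimum). The iterate converges there.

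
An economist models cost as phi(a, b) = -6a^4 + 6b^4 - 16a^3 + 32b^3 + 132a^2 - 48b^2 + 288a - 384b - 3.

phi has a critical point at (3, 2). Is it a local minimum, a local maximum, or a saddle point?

saddle point

The mixed partial ∂²phi/∂a∂b is 0, so the Hessian at any point is diag(phi_aa, phi_bb) = diag(24(-3a^2 - 4a + 11), 24(3b^2 + 8b - 4)).
At (3, 2): H = diag(-672, 576).
The eigenvalues have opposite signs, so H is indefinite: a saddle point.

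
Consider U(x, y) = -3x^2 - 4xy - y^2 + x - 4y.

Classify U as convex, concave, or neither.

U is quadratic, so its Hessian is the constant matrix H = [[-6, -4], [-4, -2]].
det(H) = -4, tr(H) = -8.
det(H) < 0, so H is indefinite: neither convex nor concave.

neither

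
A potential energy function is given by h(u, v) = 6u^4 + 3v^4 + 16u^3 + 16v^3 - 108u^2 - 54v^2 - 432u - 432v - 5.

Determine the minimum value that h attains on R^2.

-2462

h(u,v) separates as P(u) + Q(v) − 5, so its minimum is min P + min Q − 5.
P'(u) = 24(u - 3)(u + 2)(u + 3) vanishes at u ∈ {-3, -2, 3}; Q'(v) = 12(v - 3)(v + 3)(v + 4) vanishes at v ∈ {-4, -3, 3}.
Local minima of P (where P''>0): P(-3)=378, P(3)=-1350. Local minima of Q: Q(-4)=608, Q(3)=-1107.
So the global minimum of h is P(3) + Q(3) − 5 = -1350 − 1107 − 5 = -2462, attained at (3, 3).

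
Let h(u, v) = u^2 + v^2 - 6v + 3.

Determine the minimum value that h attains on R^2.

-6

h(u,v) separates as P(u) + Q(v) + 3, so its minimum is min P + min Q + 3.
P'(u) = 2u vanishes at u ∈ {0}; Q'(v) = 2v - 6 vanishes at v ∈ {3}.
Local minima of P (where P''>0): P(0)=0. Local minima of Q: Q(3)=-9.
So the global minimum of h is P(0) + Q(3) + 3 = 0 − 9 + 3 = -6, attained at (0, 3).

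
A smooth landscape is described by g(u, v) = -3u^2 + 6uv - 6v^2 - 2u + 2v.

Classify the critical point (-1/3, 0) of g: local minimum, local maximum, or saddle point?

local maximum

The Hessian of g is constant: H = [[-6, 6], [6, -12]].
det(H) = (-6)·(-12) − 6² = 36.
det(H) > 0 and tr(H) = -18 < 0, so H is negative definite and the point is a local maximum.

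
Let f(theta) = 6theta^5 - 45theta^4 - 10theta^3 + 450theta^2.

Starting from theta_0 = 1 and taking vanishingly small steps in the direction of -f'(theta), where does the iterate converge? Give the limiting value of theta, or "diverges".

0

f'(theta) = 30theta(theta - 5)(theta - 3)(theta + 2), so f'(1) = 720.
Gradient descent moves in the -f' direction, i.e. theta is decreasing.
The nearest critical point in that direction is theta = 0, where f'' = 900 > 0 (a local minimum). The iterate converges there.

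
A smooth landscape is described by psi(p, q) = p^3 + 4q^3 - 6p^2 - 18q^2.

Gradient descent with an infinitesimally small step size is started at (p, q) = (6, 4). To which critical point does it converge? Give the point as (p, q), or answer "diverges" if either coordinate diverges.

psi is separable, so gradient descent decouples: p follows -∂psi/∂p, q follows -∂psi/∂q.
∂psi/∂p = 3p(p - 4); at p=6 this is 36, so p decreases.
∂psi/∂q = 12q(q - 3); at q=4 this is 48, so q decreases.
p converges to its nearest critical value 4 (a local min of the p-part); q converges to 3. The iterate converges to (4, 3).

(4, 3)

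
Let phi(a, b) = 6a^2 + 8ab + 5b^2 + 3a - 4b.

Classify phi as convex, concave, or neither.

phi is quadratic, so its Hessian is the constant matrix H = [[12, 8], [8, 10]].
det(H) = 56, tr(H) = 22.
det(H) > 0 and tr(H) > 0, so H is positive definite everywhere: convex.

convex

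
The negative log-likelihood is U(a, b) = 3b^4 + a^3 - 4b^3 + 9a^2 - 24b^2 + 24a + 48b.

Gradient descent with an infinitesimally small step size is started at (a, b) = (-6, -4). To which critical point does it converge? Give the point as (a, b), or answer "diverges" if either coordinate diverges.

diverges

U is separable, so gradient descent decouples: a follows -∂U/∂a, b follows -∂U/∂b.
∂U/∂a = 3(a + 2)(a + 4); at a=-6 this is 24, so a decreases.
∂U/∂b = 12(b - 2)(b - 1)(b + 2); at b=-4 this is -720, so b increases.
The a-coordinate has no critical point in that direction and runs off to infinity.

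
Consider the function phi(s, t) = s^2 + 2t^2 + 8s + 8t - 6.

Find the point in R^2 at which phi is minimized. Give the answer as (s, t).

phi(s,t) separates as P(s) + Q(t) − 6, so its minimum is min P + min Q − 6.
P'(s) = 2s + 8 vanishes at s ∈ {-4}; Q'(t) = 4(t + 2) vanishes at t ∈ {-2}.
Local minima of P (where P''>0): P(-4)=-16. Local minima of Q: Q(-2)=-8.
So the global minimum of phi is P(-4) + Q(-2) − 6 = -16 − 8 − 6 = -30, attained at (-4, -2).

(-4, -2)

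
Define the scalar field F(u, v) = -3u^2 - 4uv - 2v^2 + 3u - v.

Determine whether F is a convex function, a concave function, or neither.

F is quadratic, so its Hessian is the constant matrix H = [[-6, -4], [-4, -4]].
det(H) = 8, tr(H) = -10.
det(H) > 0 and tr(H) < 0, so H is negative definite everywhere: concave.

concave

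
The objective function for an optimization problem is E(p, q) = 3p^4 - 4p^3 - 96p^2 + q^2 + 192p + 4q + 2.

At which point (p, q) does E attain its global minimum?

E(p,q) separates as A(p) + B(q) + 2, so its minimum is min A + min B + 2.
A'(p) = 12(p - 4)(p - 1)(p + 4) vanishes at p ∈ {-4, 1, 4}; B'(q) = 2q + 4 vanishes at q ∈ {-2}.
Local minima of A (where A''>0): A(-4)=-1280, A(4)=-256. Local minima of B: B(-2)=-4.
So the global minimum of E is A(-4) + B(-2) + 2 = -1280 − 4 + 2 = -1282, attained at (-4, -2).

(-4, -2)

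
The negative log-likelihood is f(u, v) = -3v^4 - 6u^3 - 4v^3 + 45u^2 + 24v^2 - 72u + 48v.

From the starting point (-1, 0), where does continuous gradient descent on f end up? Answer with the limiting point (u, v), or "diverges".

f is separable, so gradient descent decouples: u follows -∂f/∂u, v follows -∂f/∂v.
∂f/∂u = -18(u - 4)(u - 1); at u=-1 this is -180, so u increases.
∂f/∂v = -12(v - 2)(v + 1)(v + 2); at v=0 this is 48, so v decreases.
u converges to its nearest critical value 1 (a local min of the u-part); v converges to -1. The iterate converges to (1, -1).

(1, -1)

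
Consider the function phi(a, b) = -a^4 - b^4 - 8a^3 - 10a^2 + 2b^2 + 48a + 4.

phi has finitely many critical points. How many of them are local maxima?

phi separates as a function of a plus a function of b, so ∇phi=0 decouples.
∂phi/∂a = -4(a - 1)(a + 3)(a + 4) = 0 at a ∈ {-4, -3, 1}; ∂phi/∂b = -4b(b - 1)(b + 1) = 0 at b ∈ {-1, 0, 1}.
The Hessian is diagonal: diag(phi_aa, phi_bb). Second derivatives: phi_aa(-4)=-20, phi_aa(-3)=16, phi_aa(1)=-80; phi_bb(-1)=-8, phi_bb(0)=4, phi_bb(1)=-8.
Local maxima occur where both diagonal entries negative: (-4, -1), (-4, 1), (1, -1), (1, 1). Count: 4.

4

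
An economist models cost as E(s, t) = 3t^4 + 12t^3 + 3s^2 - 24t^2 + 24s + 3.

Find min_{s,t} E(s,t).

E(s,t) separates as P(s) + Q(t) + 3, so its minimum is min P + min Q + 3.
P'(s) = 6s + 24 vanishes at s ∈ {-4}; Q'(t) = 12t(t - 1)(t + 4) vanishes at t ∈ {-4, 0, 1}.
Local minima of P (where P''>0): P(-4)=-48. Local minima of Q: Q(-4)=-384, Q(1)=-9.
So the global minimum of E is P(-4) + Q(-4) + 3 = -48 − 384 + 3 = -429, attained at (-4, -4).

-429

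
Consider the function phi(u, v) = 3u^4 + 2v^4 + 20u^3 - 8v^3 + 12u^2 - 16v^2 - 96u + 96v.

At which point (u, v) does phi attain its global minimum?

(1, -2)

phi(u,v) separates as P(u) + Q(v), so its minimum is min P + min Q.
P'(u) = 12(u - 1)(u + 2)(u + 4) vanishes at u ∈ {-4, -2, 1}; Q'(v) = 8(v - 3)(v - 2)(v + 2) vanishes at v ∈ {-2, 2, 3}.
Local minima of P (where P''>0): P(-4)=64, P(1)=-61. Local minima of Q: Q(-2)=-160, Q(3)=90.
So the global minimum of phi is P(1) + Q(-2) = -61 − 160 = -221, attained at (1, -2).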